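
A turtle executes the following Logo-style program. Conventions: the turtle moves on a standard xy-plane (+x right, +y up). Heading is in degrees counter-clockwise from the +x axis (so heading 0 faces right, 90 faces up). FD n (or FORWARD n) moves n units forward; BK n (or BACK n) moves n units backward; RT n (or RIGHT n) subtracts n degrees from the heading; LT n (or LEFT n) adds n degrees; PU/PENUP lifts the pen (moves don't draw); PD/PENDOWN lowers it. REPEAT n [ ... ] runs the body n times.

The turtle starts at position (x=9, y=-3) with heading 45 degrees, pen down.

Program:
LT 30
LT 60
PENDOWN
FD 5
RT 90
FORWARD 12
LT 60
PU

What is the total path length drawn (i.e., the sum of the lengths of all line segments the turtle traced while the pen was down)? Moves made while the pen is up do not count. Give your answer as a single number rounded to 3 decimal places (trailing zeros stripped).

Answer: 17

Derivation:
Executing turtle program step by step:
Start: pos=(9,-3), heading=45, pen down
LT 30: heading 45 -> 75
LT 60: heading 75 -> 135
PD: pen down
FD 5: (9,-3) -> (5.464,0.536) [heading=135, draw]
RT 90: heading 135 -> 45
FD 12: (5.464,0.536) -> (13.95,9.021) [heading=45, draw]
LT 60: heading 45 -> 105
PU: pen up
Final: pos=(13.95,9.021), heading=105, 2 segment(s) drawn

Segment lengths:
  seg 1: (9,-3) -> (5.464,0.536), length = 5
  seg 2: (5.464,0.536) -> (13.95,9.021), length = 12
Total = 17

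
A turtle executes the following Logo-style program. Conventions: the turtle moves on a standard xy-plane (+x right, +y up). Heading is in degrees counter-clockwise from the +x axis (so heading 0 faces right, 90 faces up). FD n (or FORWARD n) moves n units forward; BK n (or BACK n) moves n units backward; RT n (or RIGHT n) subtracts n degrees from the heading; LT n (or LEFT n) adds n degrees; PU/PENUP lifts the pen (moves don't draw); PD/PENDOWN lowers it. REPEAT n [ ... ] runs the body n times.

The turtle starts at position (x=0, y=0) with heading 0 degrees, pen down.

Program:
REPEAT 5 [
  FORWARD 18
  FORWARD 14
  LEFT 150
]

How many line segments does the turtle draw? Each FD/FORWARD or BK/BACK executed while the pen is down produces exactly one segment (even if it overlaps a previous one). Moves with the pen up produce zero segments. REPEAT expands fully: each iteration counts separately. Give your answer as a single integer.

Executing turtle program step by step:
Start: pos=(0,0), heading=0, pen down
REPEAT 5 [
  -- iteration 1/5 --
  FD 18: (0,0) -> (18,0) [heading=0, draw]
  FD 14: (18,0) -> (32,0) [heading=0, draw]
  LT 150: heading 0 -> 150
  -- iteration 2/5 --
  FD 18: (32,0) -> (16.412,9) [heading=150, draw]
  FD 14: (16.412,9) -> (4.287,16) [heading=150, draw]
  LT 150: heading 150 -> 300
  -- iteration 3/5 --
  FD 18: (4.287,16) -> (13.287,0.412) [heading=300, draw]
  FD 14: (13.287,0.412) -> (20.287,-11.713) [heading=300, draw]
  LT 150: heading 300 -> 90
  -- iteration 4/5 --
  FD 18: (20.287,-11.713) -> (20.287,6.287) [heading=90, draw]
  FD 14: (20.287,6.287) -> (20.287,20.287) [heading=90, draw]
  LT 150: heading 90 -> 240
  -- iteration 5/5 --
  FD 18: (20.287,20.287) -> (11.287,4.699) [heading=240, draw]
  FD 14: (11.287,4.699) -> (4.287,-7.426) [heading=240, draw]
  LT 150: heading 240 -> 30
]
Final: pos=(4.287,-7.426), heading=30, 10 segment(s) drawn
Segments drawn: 10

Answer: 10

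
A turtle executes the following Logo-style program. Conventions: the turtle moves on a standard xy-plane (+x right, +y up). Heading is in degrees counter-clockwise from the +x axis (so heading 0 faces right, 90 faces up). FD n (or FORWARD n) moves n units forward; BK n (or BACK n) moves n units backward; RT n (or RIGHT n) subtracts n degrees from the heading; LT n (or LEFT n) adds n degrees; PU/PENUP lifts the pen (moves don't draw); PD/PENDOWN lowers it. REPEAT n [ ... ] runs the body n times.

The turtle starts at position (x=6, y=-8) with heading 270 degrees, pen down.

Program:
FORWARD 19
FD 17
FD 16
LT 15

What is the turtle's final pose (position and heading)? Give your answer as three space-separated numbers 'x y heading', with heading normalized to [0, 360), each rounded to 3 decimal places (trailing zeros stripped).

Executing turtle program step by step:
Start: pos=(6,-8), heading=270, pen down
FD 19: (6,-8) -> (6,-27) [heading=270, draw]
FD 17: (6,-27) -> (6,-44) [heading=270, draw]
FD 16: (6,-44) -> (6,-60) [heading=270, draw]
LT 15: heading 270 -> 285
Final: pos=(6,-60), heading=285, 3 segment(s) drawn

Answer: 6 -60 285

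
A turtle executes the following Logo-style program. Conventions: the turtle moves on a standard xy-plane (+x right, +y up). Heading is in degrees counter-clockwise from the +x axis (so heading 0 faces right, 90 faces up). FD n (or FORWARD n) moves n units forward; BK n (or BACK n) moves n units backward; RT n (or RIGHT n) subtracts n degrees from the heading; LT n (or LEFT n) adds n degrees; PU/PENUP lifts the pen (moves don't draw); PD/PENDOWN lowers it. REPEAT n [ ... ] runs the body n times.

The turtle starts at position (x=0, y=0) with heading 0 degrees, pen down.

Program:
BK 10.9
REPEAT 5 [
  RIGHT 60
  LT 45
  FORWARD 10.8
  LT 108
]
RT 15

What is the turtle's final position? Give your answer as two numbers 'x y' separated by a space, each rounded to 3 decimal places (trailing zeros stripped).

Answer: 0.767 -1.848

Derivation:
Executing turtle program step by step:
Start: pos=(0,0), heading=0, pen down
BK 10.9: (0,0) -> (-10.9,0) [heading=0, draw]
REPEAT 5 [
  -- iteration 1/5 --
  RT 60: heading 0 -> 300
  LT 45: heading 300 -> 345
  FD 10.8: (-10.9,0) -> (-0.468,-2.795) [heading=345, draw]
  LT 108: heading 345 -> 93
  -- iteration 2/5 --
  RT 60: heading 93 -> 33
  LT 45: heading 33 -> 78
  FD 10.8: (-0.468,-2.795) -> (1.777,7.769) [heading=78, draw]
  LT 108: heading 78 -> 186
  -- iteration 3/5 --
  RT 60: heading 186 -> 126
  LT 45: heading 126 -> 171
  FD 10.8: (1.777,7.769) -> (-8.89,9.458) [heading=171, draw]
  LT 108: heading 171 -> 279
  -- iteration 4/5 --
  RT 60: heading 279 -> 219
  LT 45: heading 219 -> 264
  FD 10.8: (-8.89,9.458) -> (-10.018,-1.283) [heading=264, draw]
  LT 108: heading 264 -> 12
  -- iteration 5/5 --
  RT 60: heading 12 -> 312
  LT 45: heading 312 -> 357
  FD 10.8: (-10.018,-1.283) -> (0.767,-1.848) [heading=357, draw]
  LT 108: heading 357 -> 105
]
RT 15: heading 105 -> 90
Final: pos=(0.767,-1.848), heading=90, 6 segment(s) drawn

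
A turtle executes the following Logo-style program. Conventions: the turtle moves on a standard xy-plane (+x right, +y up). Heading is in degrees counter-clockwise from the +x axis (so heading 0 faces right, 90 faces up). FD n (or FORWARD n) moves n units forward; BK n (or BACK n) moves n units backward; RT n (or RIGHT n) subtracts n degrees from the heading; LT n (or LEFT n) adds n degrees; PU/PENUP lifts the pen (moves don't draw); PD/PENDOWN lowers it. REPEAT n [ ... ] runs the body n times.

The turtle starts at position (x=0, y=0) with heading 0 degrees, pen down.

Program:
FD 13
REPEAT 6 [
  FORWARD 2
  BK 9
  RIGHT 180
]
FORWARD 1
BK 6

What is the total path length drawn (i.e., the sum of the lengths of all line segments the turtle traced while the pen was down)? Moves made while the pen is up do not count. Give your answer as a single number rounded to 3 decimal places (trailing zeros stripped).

Executing turtle program step by step:
Start: pos=(0,0), heading=0, pen down
FD 13: (0,0) -> (13,0) [heading=0, draw]
REPEAT 6 [
  -- iteration 1/6 --
  FD 2: (13,0) -> (15,0) [heading=0, draw]
  BK 9: (15,0) -> (6,0) [heading=0, draw]
  RT 180: heading 0 -> 180
  -- iteration 2/6 --
  FD 2: (6,0) -> (4,0) [heading=180, draw]
  BK 9: (4,0) -> (13,0) [heading=180, draw]
  RT 180: heading 180 -> 0
  -- iteration 3/6 --
  FD 2: (13,0) -> (15,0) [heading=0, draw]
  BK 9: (15,0) -> (6,0) [heading=0, draw]
  RT 180: heading 0 -> 180
  -- iteration 4/6 --
  FD 2: (6,0) -> (4,0) [heading=180, draw]
  BK 9: (4,0) -> (13,0) [heading=180, draw]
  RT 180: heading 180 -> 0
  -- iteration 5/6 --
  FD 2: (13,0) -> (15,0) [heading=0, draw]
  BK 9: (15,0) -> (6,0) [heading=0, draw]
  RT 180: heading 0 -> 180
  -- iteration 6/6 --
  FD 2: (6,0) -> (4,0) [heading=180, draw]
  BK 9: (4,0) -> (13,0) [heading=180, draw]
  RT 180: heading 180 -> 0
]
FD 1: (13,0) -> (14,0) [heading=0, draw]
BK 6: (14,0) -> (8,0) [heading=0, draw]
Final: pos=(8,0), heading=0, 15 segment(s) drawn

Segment lengths:
  seg 1: (0,0) -> (13,0), length = 13
  seg 2: (13,0) -> (15,0), length = 2
  seg 3: (15,0) -> (6,0), length = 9
  seg 4: (6,0) -> (4,0), length = 2
  seg 5: (4,0) -> (13,0), length = 9
  seg 6: (13,0) -> (15,0), length = 2
  seg 7: (15,0) -> (6,0), length = 9
  seg 8: (6,0) -> (4,0), length = 2
  seg 9: (4,0) -> (13,0), length = 9
  seg 10: (13,0) -> (15,0), length = 2
  seg 11: (15,0) -> (6,0), length = 9
  seg 12: (6,0) -> (4,0), length = 2
  seg 13: (4,0) -> (13,0), length = 9
  seg 14: (13,0) -> (14,0), length = 1
  seg 15: (14,0) -> (8,0), length = 6
Total = 86

Answer: 86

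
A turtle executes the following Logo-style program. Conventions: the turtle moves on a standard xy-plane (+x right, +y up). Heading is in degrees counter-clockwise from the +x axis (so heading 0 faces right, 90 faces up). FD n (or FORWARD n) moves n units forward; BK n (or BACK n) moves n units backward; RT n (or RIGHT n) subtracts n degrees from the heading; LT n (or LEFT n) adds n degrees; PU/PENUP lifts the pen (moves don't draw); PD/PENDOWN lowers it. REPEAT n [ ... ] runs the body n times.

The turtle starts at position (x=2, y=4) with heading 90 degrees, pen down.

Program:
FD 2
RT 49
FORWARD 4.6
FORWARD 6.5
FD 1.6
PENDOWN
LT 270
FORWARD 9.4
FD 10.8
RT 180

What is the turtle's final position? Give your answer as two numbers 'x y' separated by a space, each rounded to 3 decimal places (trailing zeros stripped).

Answer: 24.837 -0.913

Derivation:
Executing turtle program step by step:
Start: pos=(2,4), heading=90, pen down
FD 2: (2,4) -> (2,6) [heading=90, draw]
RT 49: heading 90 -> 41
FD 4.6: (2,6) -> (5.472,9.018) [heading=41, draw]
FD 6.5: (5.472,9.018) -> (10.377,13.282) [heading=41, draw]
FD 1.6: (10.377,13.282) -> (11.585,14.332) [heading=41, draw]
PD: pen down
LT 270: heading 41 -> 311
FD 9.4: (11.585,14.332) -> (17.752,7.238) [heading=311, draw]
FD 10.8: (17.752,7.238) -> (24.837,-0.913) [heading=311, draw]
RT 180: heading 311 -> 131
Final: pos=(24.837,-0.913), heading=131, 6 segment(s) drawn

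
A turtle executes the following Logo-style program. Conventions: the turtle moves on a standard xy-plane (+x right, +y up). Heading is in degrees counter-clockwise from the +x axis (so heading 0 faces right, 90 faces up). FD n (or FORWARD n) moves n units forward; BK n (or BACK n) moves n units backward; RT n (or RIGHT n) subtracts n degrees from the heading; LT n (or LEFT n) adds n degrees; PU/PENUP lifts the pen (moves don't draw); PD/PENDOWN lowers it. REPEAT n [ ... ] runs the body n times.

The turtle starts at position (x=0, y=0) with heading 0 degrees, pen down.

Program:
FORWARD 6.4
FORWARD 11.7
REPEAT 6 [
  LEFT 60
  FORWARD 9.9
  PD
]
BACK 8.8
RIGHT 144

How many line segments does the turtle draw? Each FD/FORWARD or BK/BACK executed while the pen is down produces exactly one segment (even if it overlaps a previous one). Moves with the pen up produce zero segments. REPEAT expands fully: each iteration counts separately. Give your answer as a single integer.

Answer: 9

Derivation:
Executing turtle program step by step:
Start: pos=(0,0), heading=0, pen down
FD 6.4: (0,0) -> (6.4,0) [heading=0, draw]
FD 11.7: (6.4,0) -> (18.1,0) [heading=0, draw]
REPEAT 6 [
  -- iteration 1/6 --
  LT 60: heading 0 -> 60
  FD 9.9: (18.1,0) -> (23.05,8.574) [heading=60, draw]
  PD: pen down
  -- iteration 2/6 --
  LT 60: heading 60 -> 120
  FD 9.9: (23.05,8.574) -> (18.1,17.147) [heading=120, draw]
  PD: pen down
  -- iteration 3/6 --
  LT 60: heading 120 -> 180
  FD 9.9: (18.1,17.147) -> (8.2,17.147) [heading=180, draw]
  PD: pen down
  -- iteration 4/6 --
  LT 60: heading 180 -> 240
  FD 9.9: (8.2,17.147) -> (3.25,8.574) [heading=240, draw]
  PD: pen down
  -- iteration 5/6 --
  LT 60: heading 240 -> 300
  FD 9.9: (3.25,8.574) -> (8.2,0) [heading=300, draw]
  PD: pen down
  -- iteration 6/6 --
  LT 60: heading 300 -> 0
  FD 9.9: (8.2,0) -> (18.1,0) [heading=0, draw]
  PD: pen down
]
BK 8.8: (18.1,0) -> (9.3,0) [heading=0, draw]
RT 144: heading 0 -> 216
Final: pos=(9.3,0), heading=216, 9 segment(s) drawn
Segments drawn: 9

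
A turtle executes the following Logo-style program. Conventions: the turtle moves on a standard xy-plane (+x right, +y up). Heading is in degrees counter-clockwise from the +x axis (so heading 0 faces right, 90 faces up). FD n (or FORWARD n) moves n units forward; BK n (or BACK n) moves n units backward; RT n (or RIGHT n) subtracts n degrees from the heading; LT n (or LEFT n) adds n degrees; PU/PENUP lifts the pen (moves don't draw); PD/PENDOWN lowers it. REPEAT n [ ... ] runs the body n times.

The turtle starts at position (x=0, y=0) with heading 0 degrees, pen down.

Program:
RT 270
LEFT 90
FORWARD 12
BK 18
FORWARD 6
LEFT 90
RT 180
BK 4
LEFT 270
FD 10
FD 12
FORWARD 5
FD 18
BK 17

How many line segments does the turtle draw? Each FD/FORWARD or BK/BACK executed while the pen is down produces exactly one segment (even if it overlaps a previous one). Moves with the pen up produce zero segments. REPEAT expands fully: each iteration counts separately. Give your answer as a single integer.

Answer: 9

Derivation:
Executing turtle program step by step:
Start: pos=(0,0), heading=0, pen down
RT 270: heading 0 -> 90
LT 90: heading 90 -> 180
FD 12: (0,0) -> (-12,0) [heading=180, draw]
BK 18: (-12,0) -> (6,0) [heading=180, draw]
FD 6: (6,0) -> (0,0) [heading=180, draw]
LT 90: heading 180 -> 270
RT 180: heading 270 -> 90
BK 4: (0,0) -> (0,-4) [heading=90, draw]
LT 270: heading 90 -> 0
FD 10: (0,-4) -> (10,-4) [heading=0, draw]
FD 12: (10,-4) -> (22,-4) [heading=0, draw]
FD 5: (22,-4) -> (27,-4) [heading=0, draw]
FD 18: (27,-4) -> (45,-4) [heading=0, draw]
BK 17: (45,-4) -> (28,-4) [heading=0, draw]
Final: pos=(28,-4), heading=0, 9 segment(s) drawn
Segments drawn: 9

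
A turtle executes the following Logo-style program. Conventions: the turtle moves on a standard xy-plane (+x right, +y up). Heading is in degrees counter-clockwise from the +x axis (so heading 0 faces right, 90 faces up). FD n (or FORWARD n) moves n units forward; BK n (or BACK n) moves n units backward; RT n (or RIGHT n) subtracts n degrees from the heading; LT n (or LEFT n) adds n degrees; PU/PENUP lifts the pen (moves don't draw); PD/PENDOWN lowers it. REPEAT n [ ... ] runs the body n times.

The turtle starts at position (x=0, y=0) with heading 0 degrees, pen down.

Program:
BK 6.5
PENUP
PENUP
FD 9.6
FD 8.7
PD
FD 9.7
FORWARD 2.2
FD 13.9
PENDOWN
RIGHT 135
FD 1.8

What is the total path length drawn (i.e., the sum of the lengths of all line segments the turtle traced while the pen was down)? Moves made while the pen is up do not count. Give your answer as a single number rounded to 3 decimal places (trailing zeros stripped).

Executing turtle program step by step:
Start: pos=(0,0), heading=0, pen down
BK 6.5: (0,0) -> (-6.5,0) [heading=0, draw]
PU: pen up
PU: pen up
FD 9.6: (-6.5,0) -> (3.1,0) [heading=0, move]
FD 8.7: (3.1,0) -> (11.8,0) [heading=0, move]
PD: pen down
FD 9.7: (11.8,0) -> (21.5,0) [heading=0, draw]
FD 2.2: (21.5,0) -> (23.7,0) [heading=0, draw]
FD 13.9: (23.7,0) -> (37.6,0) [heading=0, draw]
PD: pen down
RT 135: heading 0 -> 225
FD 1.8: (37.6,0) -> (36.327,-1.273) [heading=225, draw]
Final: pos=(36.327,-1.273), heading=225, 5 segment(s) drawn

Segment lengths:
  seg 1: (0,0) -> (-6.5,0), length = 6.5
  seg 2: (11.8,0) -> (21.5,0), length = 9.7
  seg 3: (21.5,0) -> (23.7,0), length = 2.2
  seg 4: (23.7,0) -> (37.6,0), length = 13.9
  seg 5: (37.6,0) -> (36.327,-1.273), length = 1.8
Total = 34.1

Answer: 34.1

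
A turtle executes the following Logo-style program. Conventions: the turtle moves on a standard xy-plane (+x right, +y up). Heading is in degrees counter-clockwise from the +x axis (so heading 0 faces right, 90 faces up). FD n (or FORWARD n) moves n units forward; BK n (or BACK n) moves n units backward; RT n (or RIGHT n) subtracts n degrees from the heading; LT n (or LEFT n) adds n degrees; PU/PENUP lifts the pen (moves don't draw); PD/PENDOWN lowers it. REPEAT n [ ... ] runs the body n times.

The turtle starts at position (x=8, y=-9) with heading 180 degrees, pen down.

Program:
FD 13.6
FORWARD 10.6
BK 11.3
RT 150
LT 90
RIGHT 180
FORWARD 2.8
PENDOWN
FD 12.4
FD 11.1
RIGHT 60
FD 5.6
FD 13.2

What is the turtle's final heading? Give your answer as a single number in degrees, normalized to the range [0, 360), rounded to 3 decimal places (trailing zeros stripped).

Executing turtle program step by step:
Start: pos=(8,-9), heading=180, pen down
FD 13.6: (8,-9) -> (-5.6,-9) [heading=180, draw]
FD 10.6: (-5.6,-9) -> (-16.2,-9) [heading=180, draw]
BK 11.3: (-16.2,-9) -> (-4.9,-9) [heading=180, draw]
RT 150: heading 180 -> 30
LT 90: heading 30 -> 120
RT 180: heading 120 -> 300
FD 2.8: (-4.9,-9) -> (-3.5,-11.425) [heading=300, draw]
PD: pen down
FD 12.4: (-3.5,-11.425) -> (2.7,-22.164) [heading=300, draw]
FD 11.1: (2.7,-22.164) -> (8.25,-31.776) [heading=300, draw]
RT 60: heading 300 -> 240
FD 5.6: (8.25,-31.776) -> (5.45,-36.626) [heading=240, draw]
FD 13.2: (5.45,-36.626) -> (-1.15,-48.058) [heading=240, draw]
Final: pos=(-1.15,-48.058), heading=240, 8 segment(s) drawn

Answer: 240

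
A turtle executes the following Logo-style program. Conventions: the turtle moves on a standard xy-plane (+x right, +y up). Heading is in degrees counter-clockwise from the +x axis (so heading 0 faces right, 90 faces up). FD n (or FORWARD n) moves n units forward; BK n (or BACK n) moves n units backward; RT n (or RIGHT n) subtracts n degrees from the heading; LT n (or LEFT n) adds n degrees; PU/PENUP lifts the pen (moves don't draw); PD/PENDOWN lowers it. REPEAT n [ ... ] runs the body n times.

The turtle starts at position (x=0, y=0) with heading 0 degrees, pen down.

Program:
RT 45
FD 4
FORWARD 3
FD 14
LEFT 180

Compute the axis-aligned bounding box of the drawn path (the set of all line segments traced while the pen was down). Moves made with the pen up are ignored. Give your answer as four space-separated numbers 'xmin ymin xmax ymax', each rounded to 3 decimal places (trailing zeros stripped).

Answer: 0 -14.849 14.849 0

Derivation:
Executing turtle program step by step:
Start: pos=(0,0), heading=0, pen down
RT 45: heading 0 -> 315
FD 4: (0,0) -> (2.828,-2.828) [heading=315, draw]
FD 3: (2.828,-2.828) -> (4.95,-4.95) [heading=315, draw]
FD 14: (4.95,-4.95) -> (14.849,-14.849) [heading=315, draw]
LT 180: heading 315 -> 135
Final: pos=(14.849,-14.849), heading=135, 3 segment(s) drawn

Segment endpoints: x in {0, 2.828, 4.95, 14.849}, y in {-14.849, -4.95, -2.828, 0}
xmin=0, ymin=-14.849, xmax=14.849, ymax=0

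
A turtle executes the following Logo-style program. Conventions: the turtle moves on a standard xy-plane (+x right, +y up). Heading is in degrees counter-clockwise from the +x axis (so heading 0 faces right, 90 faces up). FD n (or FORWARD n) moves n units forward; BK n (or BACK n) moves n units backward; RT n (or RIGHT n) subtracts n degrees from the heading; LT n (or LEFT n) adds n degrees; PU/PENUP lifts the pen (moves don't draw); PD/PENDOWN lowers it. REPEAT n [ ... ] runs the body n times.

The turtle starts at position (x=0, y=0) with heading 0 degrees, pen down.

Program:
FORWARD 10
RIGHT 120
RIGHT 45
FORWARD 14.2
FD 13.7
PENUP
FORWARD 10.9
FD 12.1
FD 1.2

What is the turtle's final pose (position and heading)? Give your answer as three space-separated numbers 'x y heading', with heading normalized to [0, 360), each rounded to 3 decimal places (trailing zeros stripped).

Executing turtle program step by step:
Start: pos=(0,0), heading=0, pen down
FD 10: (0,0) -> (10,0) [heading=0, draw]
RT 120: heading 0 -> 240
RT 45: heading 240 -> 195
FD 14.2: (10,0) -> (-3.716,-3.675) [heading=195, draw]
FD 13.7: (-3.716,-3.675) -> (-16.949,-7.221) [heading=195, draw]
PU: pen up
FD 10.9: (-16.949,-7.221) -> (-27.478,-10.042) [heading=195, move]
FD 12.1: (-27.478,-10.042) -> (-39.166,-13.174) [heading=195, move]
FD 1.2: (-39.166,-13.174) -> (-40.325,-13.484) [heading=195, move]
Final: pos=(-40.325,-13.484), heading=195, 3 segment(s) drawn

Answer: -40.325 -13.484 195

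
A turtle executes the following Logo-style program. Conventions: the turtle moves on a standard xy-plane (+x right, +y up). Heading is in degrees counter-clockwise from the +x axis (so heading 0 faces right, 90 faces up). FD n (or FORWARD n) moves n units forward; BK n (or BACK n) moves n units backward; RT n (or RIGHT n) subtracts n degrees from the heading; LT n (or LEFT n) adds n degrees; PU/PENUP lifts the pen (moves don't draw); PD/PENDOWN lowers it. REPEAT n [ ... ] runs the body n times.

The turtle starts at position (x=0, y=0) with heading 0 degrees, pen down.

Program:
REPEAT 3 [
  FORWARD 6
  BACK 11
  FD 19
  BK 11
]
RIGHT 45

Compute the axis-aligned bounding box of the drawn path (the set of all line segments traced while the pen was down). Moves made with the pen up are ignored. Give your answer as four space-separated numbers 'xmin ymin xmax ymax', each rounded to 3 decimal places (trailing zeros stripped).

Executing turtle program step by step:
Start: pos=(0,0), heading=0, pen down
REPEAT 3 [
  -- iteration 1/3 --
  FD 6: (0,0) -> (6,0) [heading=0, draw]
  BK 11: (6,0) -> (-5,0) [heading=0, draw]
  FD 19: (-5,0) -> (14,0) [heading=0, draw]
  BK 11: (14,0) -> (3,0) [heading=0, draw]
  -- iteration 2/3 --
  FD 6: (3,0) -> (9,0) [heading=0, draw]
  BK 11: (9,0) -> (-2,0) [heading=0, draw]
  FD 19: (-2,0) -> (17,0) [heading=0, draw]
  BK 11: (17,0) -> (6,0) [heading=0, draw]
  -- iteration 3/3 --
  FD 6: (6,0) -> (12,0) [heading=0, draw]
  BK 11: (12,0) -> (1,0) [heading=0, draw]
  FD 19: (1,0) -> (20,0) [heading=0, draw]
  BK 11: (20,0) -> (9,0) [heading=0, draw]
]
RT 45: heading 0 -> 315
Final: pos=(9,0), heading=315, 12 segment(s) drawn

Segment endpoints: x in {-5, -2, 0, 1, 3, 6, 9, 12, 14, 17, 20}, y in {0}
xmin=-5, ymin=0, xmax=20, ymax=0

Answer: -5 0 20 0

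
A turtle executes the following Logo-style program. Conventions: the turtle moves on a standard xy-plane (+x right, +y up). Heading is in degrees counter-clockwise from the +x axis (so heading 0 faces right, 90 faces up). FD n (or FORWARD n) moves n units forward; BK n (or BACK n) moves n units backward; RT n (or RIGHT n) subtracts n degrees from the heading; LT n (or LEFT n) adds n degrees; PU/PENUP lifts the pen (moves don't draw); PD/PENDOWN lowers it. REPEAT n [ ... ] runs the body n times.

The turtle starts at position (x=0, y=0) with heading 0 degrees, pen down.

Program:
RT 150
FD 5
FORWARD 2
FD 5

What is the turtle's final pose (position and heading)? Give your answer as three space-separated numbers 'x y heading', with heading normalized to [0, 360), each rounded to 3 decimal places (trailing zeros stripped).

Executing turtle program step by step:
Start: pos=(0,0), heading=0, pen down
RT 150: heading 0 -> 210
FD 5: (0,0) -> (-4.33,-2.5) [heading=210, draw]
FD 2: (-4.33,-2.5) -> (-6.062,-3.5) [heading=210, draw]
FD 5: (-6.062,-3.5) -> (-10.392,-6) [heading=210, draw]
Final: pos=(-10.392,-6), heading=210, 3 segment(s) drawn

Answer: -10.392 -6 210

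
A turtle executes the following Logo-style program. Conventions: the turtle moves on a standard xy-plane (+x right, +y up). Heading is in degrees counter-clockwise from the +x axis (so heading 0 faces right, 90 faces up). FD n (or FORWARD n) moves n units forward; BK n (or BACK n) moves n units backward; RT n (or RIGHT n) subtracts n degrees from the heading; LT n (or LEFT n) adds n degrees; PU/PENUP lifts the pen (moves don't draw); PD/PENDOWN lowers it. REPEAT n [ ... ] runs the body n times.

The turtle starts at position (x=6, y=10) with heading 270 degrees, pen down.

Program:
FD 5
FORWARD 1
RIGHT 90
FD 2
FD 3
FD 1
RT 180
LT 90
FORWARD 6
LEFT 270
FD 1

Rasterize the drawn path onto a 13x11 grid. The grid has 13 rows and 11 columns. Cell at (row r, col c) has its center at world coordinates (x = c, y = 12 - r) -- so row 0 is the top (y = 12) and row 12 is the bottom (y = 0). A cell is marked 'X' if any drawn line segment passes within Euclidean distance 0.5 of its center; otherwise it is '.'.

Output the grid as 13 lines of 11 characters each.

Answer: ...........
...........
XX....X....
X.....X....
X.....X....
X.....X....
X.....X....
X.....X....
XXXXXXX....
...........
...........
...........
...........

Derivation:
Segment 0: (6,10) -> (6,5)
Segment 1: (6,5) -> (6,4)
Segment 2: (6,4) -> (4,4)
Segment 3: (4,4) -> (1,4)
Segment 4: (1,4) -> (-0,4)
Segment 5: (-0,4) -> (-0,10)
Segment 6: (-0,10) -> (1,10)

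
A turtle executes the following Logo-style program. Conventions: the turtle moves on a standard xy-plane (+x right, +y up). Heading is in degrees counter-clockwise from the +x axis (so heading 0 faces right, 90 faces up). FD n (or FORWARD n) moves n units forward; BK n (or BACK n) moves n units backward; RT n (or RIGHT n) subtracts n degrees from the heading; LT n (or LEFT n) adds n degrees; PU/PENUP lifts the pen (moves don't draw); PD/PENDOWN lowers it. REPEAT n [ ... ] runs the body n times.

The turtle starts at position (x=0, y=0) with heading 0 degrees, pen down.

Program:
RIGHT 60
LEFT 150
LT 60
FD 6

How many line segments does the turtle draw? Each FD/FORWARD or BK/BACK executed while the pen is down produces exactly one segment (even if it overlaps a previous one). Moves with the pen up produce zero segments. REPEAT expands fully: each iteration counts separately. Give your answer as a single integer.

Answer: 1

Derivation:
Executing turtle program step by step:
Start: pos=(0,0), heading=0, pen down
RT 60: heading 0 -> 300
LT 150: heading 300 -> 90
LT 60: heading 90 -> 150
FD 6: (0,0) -> (-5.196,3) [heading=150, draw]
Final: pos=(-5.196,3), heading=150, 1 segment(s) drawn
Segments drawn: 1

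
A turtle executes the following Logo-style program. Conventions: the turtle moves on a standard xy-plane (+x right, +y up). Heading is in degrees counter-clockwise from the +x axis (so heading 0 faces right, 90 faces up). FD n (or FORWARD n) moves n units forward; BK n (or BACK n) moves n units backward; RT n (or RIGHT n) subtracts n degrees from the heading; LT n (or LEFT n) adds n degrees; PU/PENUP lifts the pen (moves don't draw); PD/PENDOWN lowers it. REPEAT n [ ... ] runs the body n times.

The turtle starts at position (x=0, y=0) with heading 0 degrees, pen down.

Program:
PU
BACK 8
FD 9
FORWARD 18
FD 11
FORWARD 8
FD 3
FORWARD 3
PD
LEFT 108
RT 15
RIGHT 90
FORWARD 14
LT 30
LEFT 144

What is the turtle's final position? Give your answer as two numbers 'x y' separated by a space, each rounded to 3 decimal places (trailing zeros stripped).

Answer: 57.981 0.733

Derivation:
Executing turtle program step by step:
Start: pos=(0,0), heading=0, pen down
PU: pen up
BK 8: (0,0) -> (-8,0) [heading=0, move]
FD 9: (-8,0) -> (1,0) [heading=0, move]
FD 18: (1,0) -> (19,0) [heading=0, move]
FD 11: (19,0) -> (30,0) [heading=0, move]
FD 8: (30,0) -> (38,0) [heading=0, move]
FD 3: (38,0) -> (41,0) [heading=0, move]
FD 3: (41,0) -> (44,0) [heading=0, move]
PD: pen down
LT 108: heading 0 -> 108
RT 15: heading 108 -> 93
RT 90: heading 93 -> 3
FD 14: (44,0) -> (57.981,0.733) [heading=3, draw]
LT 30: heading 3 -> 33
LT 144: heading 33 -> 177
Final: pos=(57.981,0.733), heading=177, 1 segment(s) drawn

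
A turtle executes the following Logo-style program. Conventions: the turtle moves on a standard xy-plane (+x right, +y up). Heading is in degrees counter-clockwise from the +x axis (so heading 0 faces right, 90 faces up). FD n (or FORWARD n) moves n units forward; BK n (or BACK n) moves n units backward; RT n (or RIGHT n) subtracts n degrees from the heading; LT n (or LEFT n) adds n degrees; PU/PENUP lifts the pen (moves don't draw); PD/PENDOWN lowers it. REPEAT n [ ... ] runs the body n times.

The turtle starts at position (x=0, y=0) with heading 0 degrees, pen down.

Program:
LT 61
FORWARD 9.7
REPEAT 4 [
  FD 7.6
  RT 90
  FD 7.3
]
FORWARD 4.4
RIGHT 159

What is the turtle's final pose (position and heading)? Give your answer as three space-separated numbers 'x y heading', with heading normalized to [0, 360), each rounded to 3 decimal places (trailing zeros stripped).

Executing turtle program step by step:
Start: pos=(0,0), heading=0, pen down
LT 61: heading 0 -> 61
FD 9.7: (0,0) -> (4.703,8.484) [heading=61, draw]
REPEAT 4 [
  -- iteration 1/4 --
  FD 7.6: (4.703,8.484) -> (8.387,15.131) [heading=61, draw]
  RT 90: heading 61 -> 331
  FD 7.3: (8.387,15.131) -> (14.772,11.592) [heading=331, draw]
  -- iteration 2/4 --
  FD 7.6: (14.772,11.592) -> (21.419,7.907) [heading=331, draw]
  RT 90: heading 331 -> 241
  FD 7.3: (21.419,7.907) -> (17.88,1.523) [heading=241, draw]
  -- iteration 3/4 --
  FD 7.6: (17.88,1.523) -> (14.195,-5.125) [heading=241, draw]
  RT 90: heading 241 -> 151
  FD 7.3: (14.195,-5.125) -> (7.811,-1.585) [heading=151, draw]
  -- iteration 4/4 --
  FD 7.6: (7.811,-1.585) -> (1.164,2.099) [heading=151, draw]
  RT 90: heading 151 -> 61
  FD 7.3: (1.164,2.099) -> (4.703,8.484) [heading=61, draw]
]
FD 4.4: (4.703,8.484) -> (6.836,12.332) [heading=61, draw]
RT 159: heading 61 -> 262
Final: pos=(6.836,12.332), heading=262, 10 segment(s) drawn

Answer: 6.836 12.332 262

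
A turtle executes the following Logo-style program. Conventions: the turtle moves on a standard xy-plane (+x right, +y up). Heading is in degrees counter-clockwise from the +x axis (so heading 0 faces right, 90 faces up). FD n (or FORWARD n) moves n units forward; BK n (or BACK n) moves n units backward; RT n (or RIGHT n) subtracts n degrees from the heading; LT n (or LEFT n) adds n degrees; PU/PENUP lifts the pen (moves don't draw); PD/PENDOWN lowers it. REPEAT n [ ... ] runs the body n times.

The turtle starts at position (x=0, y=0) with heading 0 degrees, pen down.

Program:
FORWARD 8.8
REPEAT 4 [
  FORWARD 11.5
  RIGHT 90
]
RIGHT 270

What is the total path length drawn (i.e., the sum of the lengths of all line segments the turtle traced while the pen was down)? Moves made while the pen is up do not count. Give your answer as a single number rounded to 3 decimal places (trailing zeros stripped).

Answer: 54.8

Derivation:
Executing turtle program step by step:
Start: pos=(0,0), heading=0, pen down
FD 8.8: (0,0) -> (8.8,0) [heading=0, draw]
REPEAT 4 [
  -- iteration 1/4 --
  FD 11.5: (8.8,0) -> (20.3,0) [heading=0, draw]
  RT 90: heading 0 -> 270
  -- iteration 2/4 --
  FD 11.5: (20.3,0) -> (20.3,-11.5) [heading=270, draw]
  RT 90: heading 270 -> 180
  -- iteration 3/4 --
  FD 11.5: (20.3,-11.5) -> (8.8,-11.5) [heading=180, draw]
  RT 90: heading 180 -> 90
  -- iteration 4/4 --
  FD 11.5: (8.8,-11.5) -> (8.8,0) [heading=90, draw]
  RT 90: heading 90 -> 0
]
RT 270: heading 0 -> 90
Final: pos=(8.8,0), heading=90, 5 segment(s) drawn

Segment lengths:
  seg 1: (0,0) -> (8.8,0), length = 8.8
  seg 2: (8.8,0) -> (20.3,0), length = 11.5
  seg 3: (20.3,0) -> (20.3,-11.5), length = 11.5
  seg 4: (20.3,-11.5) -> (8.8,-11.5), length = 11.5
  seg 5: (8.8,-11.5) -> (8.8,0), length = 11.5
Total = 54.8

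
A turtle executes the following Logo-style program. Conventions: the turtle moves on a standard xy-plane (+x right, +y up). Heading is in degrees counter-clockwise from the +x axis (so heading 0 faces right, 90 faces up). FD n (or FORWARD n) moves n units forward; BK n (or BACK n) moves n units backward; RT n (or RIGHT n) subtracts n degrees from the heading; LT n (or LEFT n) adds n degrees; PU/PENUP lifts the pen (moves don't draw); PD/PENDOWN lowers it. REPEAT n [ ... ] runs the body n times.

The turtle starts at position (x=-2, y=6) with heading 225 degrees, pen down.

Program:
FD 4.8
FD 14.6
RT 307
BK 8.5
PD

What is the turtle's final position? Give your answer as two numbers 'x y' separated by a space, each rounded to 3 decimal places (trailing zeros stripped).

Executing turtle program step by step:
Start: pos=(-2,6), heading=225, pen down
FD 4.8: (-2,6) -> (-5.394,2.606) [heading=225, draw]
FD 14.6: (-5.394,2.606) -> (-15.718,-7.718) [heading=225, draw]
RT 307: heading 225 -> 278
BK 8.5: (-15.718,-7.718) -> (-16.901,0.699) [heading=278, draw]
PD: pen down
Final: pos=(-16.901,0.699), heading=278, 3 segment(s) drawn

Answer: -16.901 0.699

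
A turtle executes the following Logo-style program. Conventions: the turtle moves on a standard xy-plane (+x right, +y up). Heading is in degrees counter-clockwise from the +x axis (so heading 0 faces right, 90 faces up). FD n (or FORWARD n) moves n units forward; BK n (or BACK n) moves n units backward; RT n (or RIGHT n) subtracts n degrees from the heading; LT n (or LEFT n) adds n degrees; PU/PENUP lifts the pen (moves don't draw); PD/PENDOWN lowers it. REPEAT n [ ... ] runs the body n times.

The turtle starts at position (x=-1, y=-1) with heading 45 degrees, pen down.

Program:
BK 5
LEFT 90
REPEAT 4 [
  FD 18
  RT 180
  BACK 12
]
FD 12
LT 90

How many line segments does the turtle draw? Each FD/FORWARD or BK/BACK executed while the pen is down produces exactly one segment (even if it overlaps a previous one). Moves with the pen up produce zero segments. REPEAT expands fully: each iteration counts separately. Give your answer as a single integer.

Answer: 10

Derivation:
Executing turtle program step by step:
Start: pos=(-1,-1), heading=45, pen down
BK 5: (-1,-1) -> (-4.536,-4.536) [heading=45, draw]
LT 90: heading 45 -> 135
REPEAT 4 [
  -- iteration 1/4 --
  FD 18: (-4.536,-4.536) -> (-17.263,8.192) [heading=135, draw]
  RT 180: heading 135 -> 315
  BK 12: (-17.263,8.192) -> (-25.749,16.678) [heading=315, draw]
  -- iteration 2/4 --
  FD 18: (-25.749,16.678) -> (-13.021,3.95) [heading=315, draw]
  RT 180: heading 315 -> 135
  BK 12: (-13.021,3.95) -> (-4.536,-4.536) [heading=135, draw]
  -- iteration 3/4 --
  FD 18: (-4.536,-4.536) -> (-17.263,8.192) [heading=135, draw]
  RT 180: heading 135 -> 315
  BK 12: (-17.263,8.192) -> (-25.749,16.678) [heading=315, draw]
  -- iteration 4/4 --
  FD 18: (-25.749,16.678) -> (-13.021,3.95) [heading=315, draw]
  RT 180: heading 315 -> 135
  BK 12: (-13.021,3.95) -> (-4.536,-4.536) [heading=135, draw]
]
FD 12: (-4.536,-4.536) -> (-13.021,3.95) [heading=135, draw]
LT 90: heading 135 -> 225
Final: pos=(-13.021,3.95), heading=225, 10 segment(s) drawn
Segments drawn: 10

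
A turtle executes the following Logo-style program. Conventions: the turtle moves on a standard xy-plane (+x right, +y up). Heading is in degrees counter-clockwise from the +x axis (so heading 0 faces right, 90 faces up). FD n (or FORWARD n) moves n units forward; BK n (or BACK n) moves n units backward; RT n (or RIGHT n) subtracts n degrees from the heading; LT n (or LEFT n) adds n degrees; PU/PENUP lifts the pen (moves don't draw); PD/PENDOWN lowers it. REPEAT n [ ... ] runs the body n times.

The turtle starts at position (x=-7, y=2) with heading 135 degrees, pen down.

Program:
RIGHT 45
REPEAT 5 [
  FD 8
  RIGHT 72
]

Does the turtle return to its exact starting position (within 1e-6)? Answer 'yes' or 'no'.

Executing turtle program step by step:
Start: pos=(-7,2), heading=135, pen down
RT 45: heading 135 -> 90
REPEAT 5 [
  -- iteration 1/5 --
  FD 8: (-7,2) -> (-7,10) [heading=90, draw]
  RT 72: heading 90 -> 18
  -- iteration 2/5 --
  FD 8: (-7,10) -> (0.608,12.472) [heading=18, draw]
  RT 72: heading 18 -> 306
  -- iteration 3/5 --
  FD 8: (0.608,12.472) -> (5.311,6) [heading=306, draw]
  RT 72: heading 306 -> 234
  -- iteration 4/5 --
  FD 8: (5.311,6) -> (0.608,-0.472) [heading=234, draw]
  RT 72: heading 234 -> 162
  -- iteration 5/5 --
  FD 8: (0.608,-0.472) -> (-7,2) [heading=162, draw]
  RT 72: heading 162 -> 90
]
Final: pos=(-7,2), heading=90, 5 segment(s) drawn

Start position: (-7, 2)
Final position: (-7, 2)
Distance = 0; < 1e-6 -> CLOSED

Answer: yes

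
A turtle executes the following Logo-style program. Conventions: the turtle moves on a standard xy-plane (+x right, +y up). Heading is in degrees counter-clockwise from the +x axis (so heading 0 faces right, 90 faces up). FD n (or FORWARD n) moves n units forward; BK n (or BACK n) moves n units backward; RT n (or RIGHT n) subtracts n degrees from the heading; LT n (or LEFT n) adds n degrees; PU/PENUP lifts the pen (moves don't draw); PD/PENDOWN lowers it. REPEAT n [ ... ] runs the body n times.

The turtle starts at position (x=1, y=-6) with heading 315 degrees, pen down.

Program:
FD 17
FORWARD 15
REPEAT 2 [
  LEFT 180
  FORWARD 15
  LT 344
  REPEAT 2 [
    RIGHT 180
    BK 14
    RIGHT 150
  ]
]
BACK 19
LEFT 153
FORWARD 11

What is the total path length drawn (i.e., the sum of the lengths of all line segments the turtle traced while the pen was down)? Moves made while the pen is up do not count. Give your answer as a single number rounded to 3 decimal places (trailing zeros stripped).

Answer: 148

Derivation:
Executing turtle program step by step:
Start: pos=(1,-6), heading=315, pen down
FD 17: (1,-6) -> (13.021,-18.021) [heading=315, draw]
FD 15: (13.021,-18.021) -> (23.627,-28.627) [heading=315, draw]
REPEAT 2 [
  -- iteration 1/2 --
  LT 180: heading 315 -> 135
  FD 15: (23.627,-28.627) -> (13.021,-18.021) [heading=135, draw]
  LT 344: heading 135 -> 119
  REPEAT 2 [
    -- iteration 1/2 --
    RT 180: heading 119 -> 299
    BK 14: (13.021,-18.021) -> (6.233,-5.776) [heading=299, draw]
    RT 150: heading 299 -> 149
    -- iteration 2/2 --
    RT 180: heading 149 -> 329
    BK 14: (6.233,-5.776) -> (-5.767,1.434) [heading=329, draw]
    RT 150: heading 329 -> 179
  ]
  -- iteration 2/2 --
  LT 180: heading 179 -> 359
  FD 15: (-5.767,1.434) -> (9.231,1.173) [heading=359, draw]
  LT 344: heading 359 -> 343
  REPEAT 2 [
    -- iteration 1/2 --
    RT 180: heading 343 -> 163
    BK 14: (9.231,1.173) -> (22.619,-2.921) [heading=163, draw]
    RT 150: heading 163 -> 13
    -- iteration 2/2 --
    RT 180: heading 13 -> 193
    BK 14: (22.619,-2.921) -> (36.26,0.229) [heading=193, draw]
    RT 150: heading 193 -> 43
  ]
]
BK 19: (36.26,0.229) -> (22.365,-12.729) [heading=43, draw]
LT 153: heading 43 -> 196
FD 11: (22.365,-12.729) -> (11.791,-15.761) [heading=196, draw]
Final: pos=(11.791,-15.761), heading=196, 10 segment(s) drawn

Segment lengths:
  seg 1: (1,-6) -> (13.021,-18.021), length = 17
  seg 2: (13.021,-18.021) -> (23.627,-28.627), length = 15
  seg 3: (23.627,-28.627) -> (13.021,-18.021), length = 15
  seg 4: (13.021,-18.021) -> (6.233,-5.776), length = 14
  seg 5: (6.233,-5.776) -> (-5.767,1.434), length = 14
  seg 6: (-5.767,1.434) -> (9.231,1.173), length = 15
  seg 7: (9.231,1.173) -> (22.619,-2.921), length = 14
  seg 8: (22.619,-2.921) -> (36.26,0.229), length = 14
  seg 9: (36.26,0.229) -> (22.365,-12.729), length = 19
  seg 10: (22.365,-12.729) -> (11.791,-15.761), length = 11
Total = 148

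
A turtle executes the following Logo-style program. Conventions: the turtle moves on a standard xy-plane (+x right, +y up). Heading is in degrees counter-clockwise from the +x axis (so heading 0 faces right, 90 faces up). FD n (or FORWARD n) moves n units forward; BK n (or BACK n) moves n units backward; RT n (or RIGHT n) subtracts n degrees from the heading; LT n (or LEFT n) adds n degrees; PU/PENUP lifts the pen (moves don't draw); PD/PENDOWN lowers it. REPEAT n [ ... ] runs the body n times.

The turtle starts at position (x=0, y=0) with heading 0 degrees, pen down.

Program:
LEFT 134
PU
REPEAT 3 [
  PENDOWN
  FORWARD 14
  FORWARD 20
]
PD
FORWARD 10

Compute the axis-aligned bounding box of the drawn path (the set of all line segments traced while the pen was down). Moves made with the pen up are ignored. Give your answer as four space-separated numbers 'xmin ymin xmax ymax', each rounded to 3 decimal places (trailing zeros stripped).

Executing turtle program step by step:
Start: pos=(0,0), heading=0, pen down
LT 134: heading 0 -> 134
PU: pen up
REPEAT 3 [
  -- iteration 1/3 --
  PD: pen down
  FD 14: (0,0) -> (-9.725,10.071) [heading=134, draw]
  FD 20: (-9.725,10.071) -> (-23.618,24.458) [heading=134, draw]
  -- iteration 2/3 --
  PD: pen down
  FD 14: (-23.618,24.458) -> (-33.344,34.528) [heading=134, draw]
  FD 20: (-33.344,34.528) -> (-47.237,48.915) [heading=134, draw]
  -- iteration 3/3 --
  PD: pen down
  FD 14: (-47.237,48.915) -> (-56.962,58.986) [heading=134, draw]
  FD 20: (-56.962,58.986) -> (-70.855,73.373) [heading=134, draw]
]
PD: pen down
FD 10: (-70.855,73.373) -> (-77.802,80.566) [heading=134, draw]
Final: pos=(-77.802,80.566), heading=134, 7 segment(s) drawn

Segment endpoints: x in {-77.802, -70.855, -56.962, -47.237, -33.344, -23.618, -9.725, 0}, y in {0, 10.071, 24.458, 34.528, 48.915, 58.986, 73.373, 80.566}
xmin=-77.802, ymin=0, xmax=0, ymax=80.566

Answer: -77.802 0 0 80.566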